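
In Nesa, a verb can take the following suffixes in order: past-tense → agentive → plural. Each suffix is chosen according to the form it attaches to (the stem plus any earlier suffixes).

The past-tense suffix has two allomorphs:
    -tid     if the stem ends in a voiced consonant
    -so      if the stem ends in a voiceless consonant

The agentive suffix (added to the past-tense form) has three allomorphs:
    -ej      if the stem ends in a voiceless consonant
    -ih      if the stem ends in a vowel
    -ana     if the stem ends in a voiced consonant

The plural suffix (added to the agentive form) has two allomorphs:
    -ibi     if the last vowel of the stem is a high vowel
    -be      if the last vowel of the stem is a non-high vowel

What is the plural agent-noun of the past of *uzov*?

uzovtidanabe

Since the final consonant of *uzov* is /v/ (voiced), it takes -tid, giving *uzovtid*.
The past-tense form *uzovtid* — final sound /d/ (a voiced consonant) → -ana → *uzovtidana*.
The agentive form *uzovtidana*: last vowel = /a/, a non-high vowel → -be → *uzovtidanabe*.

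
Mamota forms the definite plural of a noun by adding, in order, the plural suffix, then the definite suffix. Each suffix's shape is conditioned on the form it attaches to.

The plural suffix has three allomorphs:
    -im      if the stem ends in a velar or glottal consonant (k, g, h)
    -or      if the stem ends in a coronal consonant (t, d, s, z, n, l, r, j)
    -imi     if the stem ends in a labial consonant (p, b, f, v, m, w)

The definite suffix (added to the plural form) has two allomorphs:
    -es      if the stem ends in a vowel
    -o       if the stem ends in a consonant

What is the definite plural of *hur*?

Since the final consonant of *hur* is /r/ (coronal), it takes -or, giving *huror*.
The final sound of the plural form *huror* is /r/, which is a consonant, so the definite suffix is -o, giving *huroro*.

huroro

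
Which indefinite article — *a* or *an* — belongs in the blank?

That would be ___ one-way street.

a

The indefinite article is chosen by the initial *sound* of the following word, not its spelling.
*one-way* begins with the sound /wʌ/ (*one* pronounced /wʌn/) — a consonant sound.
So the article is *a*: That would be a one-way street.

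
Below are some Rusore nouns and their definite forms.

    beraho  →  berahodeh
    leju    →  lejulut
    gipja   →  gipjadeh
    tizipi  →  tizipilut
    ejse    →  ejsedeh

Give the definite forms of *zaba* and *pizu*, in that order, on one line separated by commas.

zabadeh, pizulut

The suffix is conditioned by the last vowel: -lut when the last vowel of the stem is a high vowel (*leju*, *tizipi*); -deh when the last vowel of the stem is a non-high vowel (*beraho*, *gipja*, *ejse*).
*zaba*: last vowel = /a/, a non-high vowel → -deh → *zabadeh*.
Since the last vowel of *pizu* is /u/ (a high vowel), it takes -lut, giving *pizulut*.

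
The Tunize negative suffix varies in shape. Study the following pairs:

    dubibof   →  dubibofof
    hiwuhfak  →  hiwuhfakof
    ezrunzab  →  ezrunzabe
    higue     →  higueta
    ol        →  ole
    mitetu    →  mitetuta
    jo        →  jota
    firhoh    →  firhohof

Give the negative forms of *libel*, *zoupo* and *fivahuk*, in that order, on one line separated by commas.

libele, zoupota, fivahukof

The alternation tracks the final sound of the stem — -of when the stem ends in a voiceless consonant (*dubibof*, *hiwuhfak*, *firhoh*); -e when the stem ends in a voiced consonant (*ezrunzab*, *ol*); -ta when the stem ends in a vowel (*higue*, *mitetu*, *jo*).
*libel* — final sound /l/ (a voiced consonant) → -e → *libele*.
*zoupo* — final sound /o/ (a vowel) → -ta → *zoupota*.
*fivahuk* — final sound /k/ (a voiceless consonant) → -of → *fivahukof*.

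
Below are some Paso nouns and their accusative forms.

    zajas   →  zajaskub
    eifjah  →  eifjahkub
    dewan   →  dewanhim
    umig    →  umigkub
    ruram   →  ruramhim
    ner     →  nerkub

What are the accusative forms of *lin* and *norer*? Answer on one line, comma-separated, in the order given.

linhim, norerkub

The pattern is nasality of the final consonant: -him when the stem ends in a nasal (*dewan*, *ruram*); -kub when the stem ends in a non-nasal consonant (*zajas*, *eifjah*, *umig*, *ner*).
*lin* — final consonant /n/ (a nasal) → -him → *linhim*.
The final consonant of *norer* is /r/, which is non-nasal, so the suffix is -kub, giving *norerkub*.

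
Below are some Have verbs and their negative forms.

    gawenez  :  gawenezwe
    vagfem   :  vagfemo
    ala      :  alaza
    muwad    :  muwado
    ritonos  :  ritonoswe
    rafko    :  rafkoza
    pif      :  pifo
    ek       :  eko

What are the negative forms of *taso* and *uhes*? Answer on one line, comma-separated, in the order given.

tasoza, uheswe

Looking at the final sound of each stem: -we when the stem ends in a sibilant (*gawenez*, *ritonos*); -o when the stem ends in a non-sibilant consonant (*vagfem*, *muwad*, *pif*, *ek*); -za when the stem ends in a vowel (*ala*, *rafko*).
*taso* — final sound /o/ (a vowel) → -za → *tasoza*.
*uhes*: final sound = /s/, a sibilant → -we → *uheswe*.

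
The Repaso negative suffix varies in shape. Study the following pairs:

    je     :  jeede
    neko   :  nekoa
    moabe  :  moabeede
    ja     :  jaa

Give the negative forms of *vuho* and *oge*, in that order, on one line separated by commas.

vuhoa, ogeede

Looking at the last vowel of each stem: -ede when the last vowel of the stem is a front vowel (*je*, *moabe*); -a when the last vowel of the stem is a back vowel (*neko*, *ja*).
The last vowel of *vuho* is /o/, which is a back vowel, so the suffix is -a, giving *vuhoa*.
*oge*: last vowel = /e/, a front vowel → -ede → *ogeede*.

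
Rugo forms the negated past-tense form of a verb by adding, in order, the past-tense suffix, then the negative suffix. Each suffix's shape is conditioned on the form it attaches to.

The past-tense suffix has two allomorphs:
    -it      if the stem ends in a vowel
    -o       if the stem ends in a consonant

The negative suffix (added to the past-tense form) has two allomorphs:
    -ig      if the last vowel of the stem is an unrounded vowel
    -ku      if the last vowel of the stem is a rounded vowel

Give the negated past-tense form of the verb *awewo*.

awewoitig

The final sound of *awewo* is /o/, which is a vowel, so the past-tense suffix is -it, giving *awewoit*.
The last vowel of the past-tense form *awewoit* is /i/, which is an unrounded vowel, so the negative suffix is -ig, giving *awewoitig*.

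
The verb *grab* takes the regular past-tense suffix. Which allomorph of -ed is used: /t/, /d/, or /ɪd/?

/d/

The stem *grab* ends in a voiced sound other than /d/.
The -ed suffix is realized as /ɪd/ after /t, d/; as /t/ after other voiceless consonants; and as /d/ after other voiced sounds.
So -ed on *grab* is pronounced /d/.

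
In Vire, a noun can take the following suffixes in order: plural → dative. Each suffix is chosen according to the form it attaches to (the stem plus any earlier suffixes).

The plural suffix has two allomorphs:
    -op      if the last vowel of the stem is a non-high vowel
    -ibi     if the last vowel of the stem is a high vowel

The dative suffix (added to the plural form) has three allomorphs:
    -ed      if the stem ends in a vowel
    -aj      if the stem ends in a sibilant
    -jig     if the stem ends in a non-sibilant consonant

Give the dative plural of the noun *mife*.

mifeopjig

Since the last vowel of *mife* is /e/ (a non-high vowel), it takes -op, giving *mifeop*.
The plural form *mifeop*: final sound = /p/, a non-sibilant consonant → -jig → *mifeopjig*.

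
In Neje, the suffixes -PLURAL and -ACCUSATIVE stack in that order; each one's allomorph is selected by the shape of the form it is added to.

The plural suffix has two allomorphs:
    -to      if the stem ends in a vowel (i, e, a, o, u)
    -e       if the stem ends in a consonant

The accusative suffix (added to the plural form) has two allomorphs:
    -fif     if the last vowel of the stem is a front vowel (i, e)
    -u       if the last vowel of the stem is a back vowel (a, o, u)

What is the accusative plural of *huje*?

hujetou

The final sound of *huje* is /e/, which is a vowel, so the plural suffix is -to, giving *hujeto*.
The plural form *hujeto* — last vowel /o/ (a back vowel) → -u → *hujetou*.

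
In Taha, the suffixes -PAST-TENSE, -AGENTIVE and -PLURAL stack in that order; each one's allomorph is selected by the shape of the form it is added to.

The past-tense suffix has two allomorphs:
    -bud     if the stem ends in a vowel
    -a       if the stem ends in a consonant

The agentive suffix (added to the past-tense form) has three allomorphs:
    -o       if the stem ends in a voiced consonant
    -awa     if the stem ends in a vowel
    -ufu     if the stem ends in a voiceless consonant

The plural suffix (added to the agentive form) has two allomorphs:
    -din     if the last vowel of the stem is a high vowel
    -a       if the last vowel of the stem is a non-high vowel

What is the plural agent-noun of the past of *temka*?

temkabudoa

*temka*: final sound = /a/, a vowel → -bud → *temkabud*.
Since the final sound of the past-tense form *temkabud* is /d/ (a voiced consonant), it takes -o, giving *temkabudo*.
The agentive form *temkabudo*: last vowel = /o/, a non-high vowel → -a → *temkabudoa*.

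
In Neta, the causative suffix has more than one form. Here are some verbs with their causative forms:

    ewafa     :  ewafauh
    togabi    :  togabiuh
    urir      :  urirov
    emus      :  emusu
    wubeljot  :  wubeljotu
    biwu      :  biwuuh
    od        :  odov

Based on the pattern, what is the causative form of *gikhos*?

gikhosu

Looking at the final sound of each stem: -u when the stem ends in a voiceless consonant (*emus*, *wubeljot*); -ov when the stem ends in a voiced consonant (*urir*, *od*); -uh when the stem ends in a vowel (*ewafa*, *togabi*, *biwu*).
Since the final sound of *gikhos* is /s/ (a voiceless consonant), it takes -u, giving *gikhosu*.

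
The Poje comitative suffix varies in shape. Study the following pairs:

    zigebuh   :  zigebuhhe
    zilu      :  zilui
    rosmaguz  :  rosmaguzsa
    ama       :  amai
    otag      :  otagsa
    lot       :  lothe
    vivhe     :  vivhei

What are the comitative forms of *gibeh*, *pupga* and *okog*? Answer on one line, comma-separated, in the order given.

gibehhe, pupgai, okogsa

The alternation tracks the final sound of the stem — -he when the stem ends in a voiceless consonant (*zigebuh*, *lot*); -sa when the stem ends in a voiced consonant (*rosmaguz*, *otag*); -i when the stem ends in a vowel (*zilu*, *ama*, *vivhe*).
The final sound of *gibeh* is /h/, which is a voiceless consonant, so the suffix is -he, giving *gibehhe*.
The final sound of *pupga* is /a/, which is a vowel, so the suffix is -i, giving *pupgai*.
*okog*: final sound = /g/, a voiced consonant → -sa → *okogsa*.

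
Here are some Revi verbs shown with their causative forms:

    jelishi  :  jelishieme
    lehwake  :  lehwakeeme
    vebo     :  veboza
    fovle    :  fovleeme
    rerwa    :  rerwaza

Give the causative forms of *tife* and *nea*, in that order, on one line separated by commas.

tifeeme, neaza

The suffix is conditioned by the last vowel: -eme when the last vowel of the stem is a front vowel (*jelishi*, *lehwake*, *fovle*); -za when the last vowel of the stem is a back vowel (*vebo*, *rerwa*).
Since the last vowel of *tife* is /e/ (a front vowel), it takes -eme, giving *tifeeme*.
*nea* — last vowel /a/ (a back vowel) → -za → *neaza*.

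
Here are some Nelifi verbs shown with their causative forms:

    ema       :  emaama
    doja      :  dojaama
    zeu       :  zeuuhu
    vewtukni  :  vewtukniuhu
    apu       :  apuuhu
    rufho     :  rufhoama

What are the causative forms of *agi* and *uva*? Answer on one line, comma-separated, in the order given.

agiuhu, uvaama

Looking at the last vowel of each stem: -uhu when the last vowel of the stem is a high vowel (*zeu*, *vewtukni*, *apu*); -ama when the last vowel of the stem is a non-high vowel (*ema*, *doja*, *rufho*).
Since the last vowel of *agi* is /i/ (a high vowel), it takes -uhu, giving *agiuhu*.
*uva*: last vowel = /a/, a non-high vowel → -ama → *uvaama*.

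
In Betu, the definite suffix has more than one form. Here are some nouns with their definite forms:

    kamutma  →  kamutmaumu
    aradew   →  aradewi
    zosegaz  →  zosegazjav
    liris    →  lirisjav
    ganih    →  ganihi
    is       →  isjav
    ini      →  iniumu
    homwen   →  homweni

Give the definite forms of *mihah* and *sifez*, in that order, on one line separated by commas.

mihahi, sifezjav

The suffix is conditioned by the final sound: -jav when the stem ends in a sibilant (*zosegaz*, *liris*, *is*); -i when the stem ends in a non-sibilant consonant (*aradew*, *ganih*, *homwen*); -umu when the stem ends in a vowel (*kamutma*, *ini*).
*mihah* — final sound /h/ (a non-sibilant consonant) → -i → *mihahi*.
*sifez* — final sound /z/ (a sibilant) → -jav → *sifezjav*.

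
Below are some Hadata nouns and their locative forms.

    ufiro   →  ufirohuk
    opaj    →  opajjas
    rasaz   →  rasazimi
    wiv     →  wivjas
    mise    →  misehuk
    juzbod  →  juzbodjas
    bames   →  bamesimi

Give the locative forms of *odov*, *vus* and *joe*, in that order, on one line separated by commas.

The suffix is conditioned by the final sound: -imi when the stem ends in a sibilant (*rasaz*, *bames*); -jas when the stem ends in a non-sibilant consonant (*opaj*, *wiv*, *juzbod*); -huk when the stem ends in a vowel (*ufiro*, *mise*).
*odov*: final sound = /v/, a non-sibilant consonant → -jas → *odovjas*.
Since the final sound of *vus* is /s/ (a sibilant), it takes -imi, giving *vusimi*.
*joe*: final sound = /e/, a vowel → -huk → *joehuk*.

odovjas, vusimi, joehuk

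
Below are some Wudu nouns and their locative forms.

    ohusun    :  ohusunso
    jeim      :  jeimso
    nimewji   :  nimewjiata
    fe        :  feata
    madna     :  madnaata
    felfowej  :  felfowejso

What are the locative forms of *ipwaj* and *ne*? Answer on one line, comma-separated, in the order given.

Looking at the final sound of each stem: -so when the stem ends in a consonant (*ohusun*, *jeim*, *felfowej*); -ata when the stem ends in a vowel (*nimewji*, *fe*, *madna*).
*ipwaj*: final sound = /j/, a consonant → -so → *ipwajso*.
The final sound of *ne* is /e/, which is a vowel, so the suffix is -ata, giving *neata*.

ipwajso, neata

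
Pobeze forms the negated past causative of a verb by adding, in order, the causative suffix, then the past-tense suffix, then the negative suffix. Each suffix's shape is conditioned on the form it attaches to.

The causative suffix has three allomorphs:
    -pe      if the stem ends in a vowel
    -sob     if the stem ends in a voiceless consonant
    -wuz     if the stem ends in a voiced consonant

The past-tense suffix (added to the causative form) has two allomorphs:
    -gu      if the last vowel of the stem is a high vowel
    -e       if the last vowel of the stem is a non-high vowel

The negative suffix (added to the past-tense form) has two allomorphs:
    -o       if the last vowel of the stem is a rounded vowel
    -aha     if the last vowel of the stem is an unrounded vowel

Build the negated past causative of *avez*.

avezwuzguo

*avez*: final sound = /z/, a voiced consonant → -wuz → *avezwuz*.
The last vowel of the causative form *avezwuz* is /u/, which is a high vowel, so the past-tense suffix is -gu, giving *avezwuzgu*.
The past-tense form *avezwuzgu* — last vowel /u/ (a rounded vowel) → -o → *avezwuzguo*.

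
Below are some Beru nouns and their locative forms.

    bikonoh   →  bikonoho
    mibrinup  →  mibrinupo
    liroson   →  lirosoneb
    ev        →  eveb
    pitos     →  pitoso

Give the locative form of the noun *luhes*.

luheso

The suffix is conditioned by the final consonant: -o when the stem ends in a voiceless consonant (*bikonoh*, *mibrinup*, *pitos*); -eb when the stem ends in a voiced consonant (*liroson*, *ev*).
*luhes* — final consonant /s/ (voiceless) → -o → *luheso*.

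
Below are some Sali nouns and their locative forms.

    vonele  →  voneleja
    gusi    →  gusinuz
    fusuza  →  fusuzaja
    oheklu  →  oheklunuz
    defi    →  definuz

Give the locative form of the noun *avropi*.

The pattern is height harmony: -nuz when the last vowel of the stem is a high vowel (*gusi*, *oheklu*, *defi*); -ja when the last vowel of the stem is a non-high vowel (*vonele*, *fusuza*).
*avropi* — last vowel /i/ (a high vowel) → -nuz → *avropinuz*.

avropinuz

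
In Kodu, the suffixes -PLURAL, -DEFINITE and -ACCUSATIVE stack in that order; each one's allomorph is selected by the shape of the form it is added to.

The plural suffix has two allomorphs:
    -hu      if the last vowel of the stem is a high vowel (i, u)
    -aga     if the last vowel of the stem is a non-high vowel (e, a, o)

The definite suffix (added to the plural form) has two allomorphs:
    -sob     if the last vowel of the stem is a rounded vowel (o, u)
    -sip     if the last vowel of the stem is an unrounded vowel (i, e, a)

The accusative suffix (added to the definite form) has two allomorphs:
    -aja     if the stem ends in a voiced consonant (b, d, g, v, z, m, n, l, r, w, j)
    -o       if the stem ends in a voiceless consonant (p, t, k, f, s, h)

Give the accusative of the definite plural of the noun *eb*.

ebagasipo

*eb*: last vowel = /e/, a non-high vowel → -aga → *ebaga*.
The last vowel of the plural form *ebaga* is /a/, which is an unrounded vowel, so the definite suffix is -sip, giving *ebagasip*.
The definite form *ebagasip* — final consonant /p/ (voiceless) → -o → *ebagasipo*.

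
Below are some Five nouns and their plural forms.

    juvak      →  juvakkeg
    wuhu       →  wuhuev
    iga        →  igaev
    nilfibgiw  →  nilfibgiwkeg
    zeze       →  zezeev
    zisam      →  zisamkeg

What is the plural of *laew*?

The suffix is conditioned by the final sound: -keg when the stem ends in a consonant (*juvak*, *nilfibgiw*, *zisam*); -ev when the stem ends in a vowel (*wuhu*, *iga*, *zeze*).
Since the final sound of *laew* is /w/ (a consonant), it takes -keg, giving *laewkeg*.

laewkeg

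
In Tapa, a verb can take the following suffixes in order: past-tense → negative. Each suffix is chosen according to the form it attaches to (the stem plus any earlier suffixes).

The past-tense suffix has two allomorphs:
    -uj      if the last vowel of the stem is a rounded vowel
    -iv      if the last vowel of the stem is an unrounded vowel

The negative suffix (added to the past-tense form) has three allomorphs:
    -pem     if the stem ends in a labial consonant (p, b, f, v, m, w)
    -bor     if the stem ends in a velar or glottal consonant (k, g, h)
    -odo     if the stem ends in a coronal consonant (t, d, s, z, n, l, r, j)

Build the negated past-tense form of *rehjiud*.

The last vowel of *rehjiud* is /u/, which is a rounded vowel, so the past-tense suffix is -uj, giving *rehjiuduj*.
The final consonant of the past-tense form *rehjiuduj* is /j/, which is coronal, so the negative suffix is -odo, giving *rehjiudujodo*.

rehjiudujodo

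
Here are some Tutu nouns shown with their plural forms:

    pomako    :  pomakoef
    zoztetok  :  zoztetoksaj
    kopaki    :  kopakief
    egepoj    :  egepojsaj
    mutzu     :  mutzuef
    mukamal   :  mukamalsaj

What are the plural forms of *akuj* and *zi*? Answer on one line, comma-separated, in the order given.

akujsaj, zief

Looking at the final sound of each stem: -saj when the stem ends in a consonant (*zoztetok*, *egepoj*, *mukamal*); -ef when the stem ends in a vowel (*pomako*, *kopaki*, *mutzu*).
The final sound of *akuj* is /j/, which is a consonant, so the suffix is -saj, giving *akujsaj*.
Since the final sound of *zi* is /i/ (a vowel), it takes -ef, giving *zief*.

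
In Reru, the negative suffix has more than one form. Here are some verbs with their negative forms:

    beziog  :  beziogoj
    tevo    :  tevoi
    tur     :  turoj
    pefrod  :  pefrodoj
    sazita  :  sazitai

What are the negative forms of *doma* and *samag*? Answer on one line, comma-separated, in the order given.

domai, samagoj

The suffix is conditioned by the final sound: -oj when the stem ends in a consonant (*beziog*, *tur*, *pefrod*); -i when the stem ends in a vowel (*tevo*, *sazita*).
*doma* — final sound /a/ (a vowel) → -i → *domai*.
Since the final sound of *samag* is /g/ (a consonant), it takes -oj, giving *samagoj*.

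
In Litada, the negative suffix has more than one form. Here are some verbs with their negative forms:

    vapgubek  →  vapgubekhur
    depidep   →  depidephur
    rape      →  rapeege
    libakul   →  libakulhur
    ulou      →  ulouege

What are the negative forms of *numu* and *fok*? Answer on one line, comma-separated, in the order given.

The suffix is conditioned by the final sound: -hur when the stem ends in a consonant (*vapgubek*, *depidep*, *libakul*); -ege when the stem ends in a vowel (*rape*, *ulou*).
The final sound of *numu* is /u/, which is a vowel, so the suffix is -ege, giving *numuege*.
The final sound of *fok* is /k/, which is a consonant, so the suffix is -hur, giving *fokhur*.

numuege, fokhur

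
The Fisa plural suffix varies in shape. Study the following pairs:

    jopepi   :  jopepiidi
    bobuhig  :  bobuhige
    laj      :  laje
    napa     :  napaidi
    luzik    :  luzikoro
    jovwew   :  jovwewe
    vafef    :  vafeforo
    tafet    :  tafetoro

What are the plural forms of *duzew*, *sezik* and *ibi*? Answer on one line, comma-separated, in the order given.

duzewe, sezikoro, ibiidi

The pattern is voicing of the final sound: -oro when the stem ends in a voiceless consonant (*luzik*, *vafef*, *tafet*); -e when the stem ends in a voiced consonant (*bobuhig*, *laj*, *jovwew*); -idi when the stem ends in a vowel (*jopepi*, *napa*).
*duzew* — final sound /w/ (a voiced consonant) → -e → *duzewe*.
*sezik* — final sound /k/ (a voiceless consonant) → -oro → *sezikoro*.
Since the final sound of *ibi* is /i/ (a vowel), it takes -idi, giving *ibiidi*.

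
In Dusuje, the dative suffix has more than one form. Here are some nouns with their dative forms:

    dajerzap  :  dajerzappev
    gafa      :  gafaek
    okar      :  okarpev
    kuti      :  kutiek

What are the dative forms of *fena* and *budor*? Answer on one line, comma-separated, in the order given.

The pattern is consonant vs. vowel: -pev when the stem ends in a consonant (*dajerzap*, *okar*); -ek when the stem ends in a vowel (*gafa*, *kuti*).
*fena*: final sound = /a/, a vowel → -ek → *fenaek*.
*budor*: final sound = /r/, a consonant → -pev → *budorpev*.

fenaek, budorpev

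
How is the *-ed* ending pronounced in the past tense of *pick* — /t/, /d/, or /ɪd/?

/t/

The stem *pick* ends in a voiceless consonant other than /t/.
The -ed suffix is realized as /ɪd/ after /t, d/; as /t/ after other voiceless consonants; and as /d/ after other voiced sounds.
So -ed on *pick* is pronounced /t/.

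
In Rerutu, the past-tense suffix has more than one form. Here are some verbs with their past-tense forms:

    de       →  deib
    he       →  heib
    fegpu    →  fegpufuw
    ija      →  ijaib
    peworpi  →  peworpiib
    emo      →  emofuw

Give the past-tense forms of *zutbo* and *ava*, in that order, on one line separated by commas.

zutbofuw, avaib

Looking at the last vowel of each stem: -fuw when the last vowel of the stem is a rounded vowel (*fegpu*, *emo*); -ib when the last vowel of the stem is an unrounded vowel (*de*, *he*, *ija*, *peworpi*).
The last vowel of *zutbo* is /o/, which is a rounded vowel, so the suffix is -fuw, giving *zutbofuw*.
*ava* — last vowel /a/ (an unrounded vowel) → -ib → *avaib*.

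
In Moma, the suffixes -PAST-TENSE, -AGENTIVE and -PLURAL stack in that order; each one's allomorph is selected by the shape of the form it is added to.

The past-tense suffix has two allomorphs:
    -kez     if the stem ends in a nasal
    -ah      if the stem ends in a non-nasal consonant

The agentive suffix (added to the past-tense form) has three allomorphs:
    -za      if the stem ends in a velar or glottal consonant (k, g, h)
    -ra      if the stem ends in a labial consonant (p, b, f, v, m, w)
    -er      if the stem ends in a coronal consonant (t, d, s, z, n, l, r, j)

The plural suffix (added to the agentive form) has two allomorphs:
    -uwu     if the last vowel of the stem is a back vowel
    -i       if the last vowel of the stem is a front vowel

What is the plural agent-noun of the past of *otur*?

*otur* — final consonant /r/ (non-nasal) → -ah → *oturah*.
The final consonant of the past-tense form *oturah* is /h/, which is velar/glottal, so the agentive suffix is -za, giving *oturahza*.
The agentive form *oturahza* — last vowel /a/ (a back vowel) → -uwu → *oturahzauwu*.

oturahzauwu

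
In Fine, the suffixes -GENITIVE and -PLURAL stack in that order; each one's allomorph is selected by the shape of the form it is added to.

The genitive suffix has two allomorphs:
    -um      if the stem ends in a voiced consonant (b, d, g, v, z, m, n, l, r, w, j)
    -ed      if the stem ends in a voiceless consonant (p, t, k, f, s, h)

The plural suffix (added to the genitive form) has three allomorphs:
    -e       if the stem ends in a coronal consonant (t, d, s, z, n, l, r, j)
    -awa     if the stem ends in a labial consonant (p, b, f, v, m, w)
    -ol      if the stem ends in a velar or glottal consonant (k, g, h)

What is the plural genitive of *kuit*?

kuitede

*kuit* — final consonant /t/ (voiceless) → -ed → *kuited*.
Since the final consonant of the genitive form *kuited* is /d/ (coronal), it takes -e, giving *kuitede*.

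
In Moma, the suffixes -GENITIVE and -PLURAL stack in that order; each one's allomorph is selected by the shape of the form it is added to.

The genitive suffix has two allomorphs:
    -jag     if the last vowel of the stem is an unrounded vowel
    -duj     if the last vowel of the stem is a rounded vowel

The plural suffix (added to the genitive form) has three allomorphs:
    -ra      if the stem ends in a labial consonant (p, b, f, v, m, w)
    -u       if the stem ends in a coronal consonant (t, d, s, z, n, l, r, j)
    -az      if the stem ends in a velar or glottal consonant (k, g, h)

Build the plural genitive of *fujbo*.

*fujbo*: last vowel = /o/, a rounded vowel → -duj → *fujboduj*.
The final consonant of the genitive form *fujboduj* is /j/, which is coronal, so the plural suffix is -u, giving *fujboduju*.

fujboduju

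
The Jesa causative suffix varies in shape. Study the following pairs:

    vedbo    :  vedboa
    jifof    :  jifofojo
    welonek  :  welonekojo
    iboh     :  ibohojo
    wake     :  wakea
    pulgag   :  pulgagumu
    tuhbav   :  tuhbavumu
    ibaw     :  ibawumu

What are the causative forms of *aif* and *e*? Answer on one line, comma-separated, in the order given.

Looking at the final sound of each stem: -ojo when the stem ends in a voiceless consonant (*jifof*, *welonek*, *iboh*); -umu when the stem ends in a voiced consonant (*pulgag*, *tuhbav*, *ibaw*); -a when the stem ends in a vowel (*vedbo*, *wake*).
The final sound of *aif* is /f/, which is a voiceless consonant, so the suffix is -ojo, giving *aifojo*.
*e*: final sound = /e/, a vowel → -a → *ea*.

aifojo, ea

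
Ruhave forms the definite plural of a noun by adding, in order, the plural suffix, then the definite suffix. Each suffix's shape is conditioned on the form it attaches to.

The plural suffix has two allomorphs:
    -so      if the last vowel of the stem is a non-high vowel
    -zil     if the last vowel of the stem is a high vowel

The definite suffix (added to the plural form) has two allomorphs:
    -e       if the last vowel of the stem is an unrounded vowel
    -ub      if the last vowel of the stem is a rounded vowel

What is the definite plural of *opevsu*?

opevsuzile

*opevsu* — last vowel /u/ (a high vowel) → -zil → *opevsuzil*.
Since the last vowel of the plural form *opevsuzil* is /i/ (an unrounded vowel), it takes -e, giving *opevsuzile*.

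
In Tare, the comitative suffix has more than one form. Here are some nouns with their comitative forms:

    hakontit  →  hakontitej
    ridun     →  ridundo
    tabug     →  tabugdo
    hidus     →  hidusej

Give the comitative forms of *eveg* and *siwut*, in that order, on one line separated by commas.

Looking at the final consonant of each stem: -ej when the stem ends in a voiceless consonant (*hakontit*, *hidus*); -do when the stem ends in a voiced consonant (*ridun*, *tabug*).
*eveg* — final consonant /g/ (voiced) → -do → *evegdo*.
*siwut* — final consonant /t/ (voiceless) → -ej → *siwutej*.

evegdo, siwutej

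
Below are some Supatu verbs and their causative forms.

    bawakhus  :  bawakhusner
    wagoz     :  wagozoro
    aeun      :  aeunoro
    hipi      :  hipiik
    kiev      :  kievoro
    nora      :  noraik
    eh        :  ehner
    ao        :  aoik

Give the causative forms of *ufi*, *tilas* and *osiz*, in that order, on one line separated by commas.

ufiik, tilasner, osizoro

The alternation tracks the final sound of the stem — -ner when the stem ends in a voiceless consonant (*bawakhus*, *eh*); -oro when the stem ends in a voiced consonant (*wagoz*, *aeun*, *kiev*); -ik when the stem ends in a vowel (*hipi*, *nora*, *ao*).
*ufi*: final sound = /i/, a vowel → -ik → *ufiik*.
The final sound of *tilas* is /s/, which is a voiceless consonant, so the suffix is -ner, giving *tilasner*.
*osiz* — final sound /z/ (a voiced consonant) → -oro → *osizoro*.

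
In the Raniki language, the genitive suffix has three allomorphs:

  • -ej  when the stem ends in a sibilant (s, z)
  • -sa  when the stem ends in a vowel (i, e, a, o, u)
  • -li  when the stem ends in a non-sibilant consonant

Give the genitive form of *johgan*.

*johgan*: final sound = /n/, a non-sibilant consonant → -li → *johganli*.

johganli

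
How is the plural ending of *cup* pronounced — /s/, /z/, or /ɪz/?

/s/

The stem *cup* ends in a voiceless non-sibilant consonant.
The plural suffix surfaces as /ɪz/ after sibilants, /s/ after other voiceless consonants, and /z/ after other voiced sounds.
So the plural -s on *cup* is pronounced /s/.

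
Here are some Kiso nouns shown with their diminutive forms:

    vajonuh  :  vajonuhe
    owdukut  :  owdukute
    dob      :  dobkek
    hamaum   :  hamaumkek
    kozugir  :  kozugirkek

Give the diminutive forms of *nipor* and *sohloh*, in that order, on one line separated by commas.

The pattern is voicing of the final consonant: -e when the stem ends in a voiceless consonant (*vajonuh*, *owdukut*); -kek when the stem ends in a voiced consonant (*dob*, *hamaum*, *kozugir*).
The final consonant of *nipor* is /r/, which is voiced, so the suffix is -kek, giving *niporkek*.
The final consonant of *sohloh* is /h/, which is voiceless, so the suffix is -e, giving *sohlohe*.

niporkek, sohlohe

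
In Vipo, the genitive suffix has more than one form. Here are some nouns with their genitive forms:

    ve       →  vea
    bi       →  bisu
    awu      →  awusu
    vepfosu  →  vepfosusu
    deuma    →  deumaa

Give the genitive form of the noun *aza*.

Looking at the last vowel of each stem: -su when the last vowel of the stem is a high vowel (*bi*, *awu*, *vepfosu*); -a when the last vowel of the stem is a non-high vowel (*ve*, *deuma*).
The last vowel of *aza* is /a/, which is a non-high vowel, so the suffix is -a, giving *azaa*.

azaa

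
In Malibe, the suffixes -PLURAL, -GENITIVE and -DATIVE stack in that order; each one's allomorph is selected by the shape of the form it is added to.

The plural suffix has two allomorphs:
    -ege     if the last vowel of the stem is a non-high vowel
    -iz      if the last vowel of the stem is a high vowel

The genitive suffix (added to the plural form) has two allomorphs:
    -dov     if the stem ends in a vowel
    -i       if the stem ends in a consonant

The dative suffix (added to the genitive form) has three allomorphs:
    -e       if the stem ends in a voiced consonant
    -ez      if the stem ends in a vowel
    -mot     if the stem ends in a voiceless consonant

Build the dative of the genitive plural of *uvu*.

uvuiziez

Since the last vowel of *uvu* is /u/ (a high vowel), it takes -iz, giving *uvuiz*.
Since the final sound of the plural form *uvuiz* is /z/ (a consonant), it takes -i, giving *uvuizi*.
The genitive form *uvuizi*: final sound = /i/, a vowel → -ez → *uvuiziez*.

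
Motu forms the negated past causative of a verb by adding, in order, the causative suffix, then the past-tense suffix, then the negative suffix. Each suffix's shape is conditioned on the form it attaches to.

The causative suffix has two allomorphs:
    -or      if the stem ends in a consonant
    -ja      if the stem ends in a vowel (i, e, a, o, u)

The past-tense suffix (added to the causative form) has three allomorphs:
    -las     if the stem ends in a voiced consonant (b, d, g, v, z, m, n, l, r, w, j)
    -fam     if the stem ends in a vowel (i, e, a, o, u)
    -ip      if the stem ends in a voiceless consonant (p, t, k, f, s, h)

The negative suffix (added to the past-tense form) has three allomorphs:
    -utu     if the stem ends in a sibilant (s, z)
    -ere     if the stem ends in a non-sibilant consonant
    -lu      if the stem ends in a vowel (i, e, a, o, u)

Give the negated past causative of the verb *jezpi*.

*jezpi*: final sound = /i/, a vowel → -ja → *jezpija*.
The causative form *jezpija*: final sound = /a/, a vowel → -fam → *jezpijafam*.
The past-tense form *jezpijafam* — final sound /m/ (a non-sibilant consonant) → -ere → *jezpijafamere*.

jezpijafamere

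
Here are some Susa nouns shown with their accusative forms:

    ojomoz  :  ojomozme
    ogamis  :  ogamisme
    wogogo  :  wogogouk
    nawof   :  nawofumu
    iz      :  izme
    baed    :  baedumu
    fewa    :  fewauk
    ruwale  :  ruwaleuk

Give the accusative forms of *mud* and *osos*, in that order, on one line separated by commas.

The alternation tracks the final sound of the stem — -me when the stem ends in a sibilant (*ojomoz*, *ogamis*, *iz*); -umu when the stem ends in a non-sibilant consonant (*nawof*, *baed*); -uk when the stem ends in a vowel (*wogogo*, *fewa*, *ruwale*).
*mud* — final sound /d/ (a non-sibilant consonant) → -umu → *mudumu*.
*osos*: final sound = /s/, a sibilant → -me → *ososme*.

mudumu, ososme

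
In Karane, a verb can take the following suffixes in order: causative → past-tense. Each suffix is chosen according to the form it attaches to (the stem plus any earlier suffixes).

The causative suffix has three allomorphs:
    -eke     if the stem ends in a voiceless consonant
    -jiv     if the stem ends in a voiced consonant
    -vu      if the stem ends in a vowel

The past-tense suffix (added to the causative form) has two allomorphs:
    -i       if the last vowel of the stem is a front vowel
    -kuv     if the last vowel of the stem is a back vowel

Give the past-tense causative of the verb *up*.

*up*: final sound = /p/, a voiceless consonant → -eke → *upeke*.
The causative form *upeke*: last vowel = /e/, a front vowel → -i → *upekei*.

upekei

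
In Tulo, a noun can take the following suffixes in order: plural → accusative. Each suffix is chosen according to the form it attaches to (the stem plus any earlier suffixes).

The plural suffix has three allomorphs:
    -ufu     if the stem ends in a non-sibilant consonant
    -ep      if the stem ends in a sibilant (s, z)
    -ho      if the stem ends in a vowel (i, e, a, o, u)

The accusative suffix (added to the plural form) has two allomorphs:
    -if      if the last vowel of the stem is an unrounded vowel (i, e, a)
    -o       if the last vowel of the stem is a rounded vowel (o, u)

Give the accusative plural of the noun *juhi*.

juhihoo

The final sound of *juhi* is /i/, which is a vowel, so the plural suffix is -ho, giving *juhiho*.
The plural form *juhiho* — last vowel /o/ (a rounded vowel) → -o → *juhihoo*.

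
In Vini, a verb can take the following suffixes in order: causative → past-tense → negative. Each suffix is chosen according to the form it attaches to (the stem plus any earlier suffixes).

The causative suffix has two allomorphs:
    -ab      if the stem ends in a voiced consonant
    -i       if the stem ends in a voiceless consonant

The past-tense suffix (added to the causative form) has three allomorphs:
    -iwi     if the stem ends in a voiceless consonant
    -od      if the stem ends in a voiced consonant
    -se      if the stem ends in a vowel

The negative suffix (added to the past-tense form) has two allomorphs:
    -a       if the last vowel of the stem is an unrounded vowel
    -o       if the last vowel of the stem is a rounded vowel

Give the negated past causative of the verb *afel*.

afelabodo

Since the final consonant of *afel* is /l/ (voiced), it takes -ab, giving *afelab*.
The final sound of the causative form *afelab* is /b/, which is a voiced consonant, so the past-tense suffix is -od, giving *afelabod*.
The past-tense form *afelabod*: last vowel = /o/, a rounded vowel → -o → *afelabodo*.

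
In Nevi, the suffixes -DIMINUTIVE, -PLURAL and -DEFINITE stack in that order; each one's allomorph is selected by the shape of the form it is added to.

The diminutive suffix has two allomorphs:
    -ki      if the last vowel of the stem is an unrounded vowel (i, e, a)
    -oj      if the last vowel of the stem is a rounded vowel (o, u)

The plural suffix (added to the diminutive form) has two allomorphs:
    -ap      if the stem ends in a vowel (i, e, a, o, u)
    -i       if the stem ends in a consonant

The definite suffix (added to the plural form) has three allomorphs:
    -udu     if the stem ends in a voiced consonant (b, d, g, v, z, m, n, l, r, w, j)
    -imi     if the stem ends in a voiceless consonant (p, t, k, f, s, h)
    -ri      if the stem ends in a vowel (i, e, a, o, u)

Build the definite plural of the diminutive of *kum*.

*kum*: last vowel = /u/, a rounded vowel → -oj → *kumoj*.
The diminutive form *kumoj* — final sound /j/ (a consonant) → -i → *kumoji*.
The final sound of the plural form *kumoji* is /i/, which is a vowel, so the definite suffix is -ri, giving *kumojiri*.

kumojiri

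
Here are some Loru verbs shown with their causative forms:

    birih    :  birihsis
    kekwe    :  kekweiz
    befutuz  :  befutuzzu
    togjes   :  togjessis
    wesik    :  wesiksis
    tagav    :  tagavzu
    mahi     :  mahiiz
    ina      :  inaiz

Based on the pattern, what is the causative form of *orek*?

oreksis

The suffix is conditioned by the final sound: -sis when the stem ends in a voiceless consonant (*birih*, *togjes*, *wesik*); -zu when the stem ends in a voiced consonant (*befutuz*, *tagav*); -iz when the stem ends in a vowel (*kekwe*, *mahi*, *ina*).
Since the final sound of *orek* is /k/ (a voiceless consonant), it takes -sis, giving *oreksis*.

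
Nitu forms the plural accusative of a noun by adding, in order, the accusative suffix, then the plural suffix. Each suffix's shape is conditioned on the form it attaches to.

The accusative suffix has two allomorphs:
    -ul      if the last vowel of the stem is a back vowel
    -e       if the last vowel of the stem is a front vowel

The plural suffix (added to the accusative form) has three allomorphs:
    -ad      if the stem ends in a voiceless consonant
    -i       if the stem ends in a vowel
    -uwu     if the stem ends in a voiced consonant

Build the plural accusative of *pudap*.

pudapuluwu

The last vowel of *pudap* is /a/, which is a back vowel, so the accusative suffix is -ul, giving *pudapul*.
The accusative form *pudapul*: final sound = /l/, a voiced consonant → -uwu → *pudapuluwu*.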